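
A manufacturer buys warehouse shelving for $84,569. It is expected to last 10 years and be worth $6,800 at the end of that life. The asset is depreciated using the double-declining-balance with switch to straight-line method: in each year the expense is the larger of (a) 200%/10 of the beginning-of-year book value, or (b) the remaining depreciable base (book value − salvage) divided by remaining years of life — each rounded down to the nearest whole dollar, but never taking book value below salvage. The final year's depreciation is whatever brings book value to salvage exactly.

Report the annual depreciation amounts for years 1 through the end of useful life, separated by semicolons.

Depreciable base = $84,569 − $6,800 = $77,769.
Year 1: DB = ⌊$84,569 × 200%/10⌋ = $16,913; SL = ⌊$77,769/10⌋ = $7,776 → take DB $16,913. Book value $67,656.
Year 2: DB = ⌊$67,656 × 200%/10⌋ = $13,531; SL = ⌊$60,856/9⌋ = $6,761 → take DB $13,531. Book value $54,125.
Year 3: DB = ⌊$54,125 × 200%/10⌋ = $10,825; SL = ⌊$47,325/8⌋ = $5,915 → take DB $10,825. Book value $43,300.
Year 4: DB = ⌊$43,300 × 200%/10⌋ = $8,660; SL = ⌊$36,500/7⌋ = $5,214 → take DB $8,660. Book value $34,640.
Year 5: DB = ⌊$34,640 × 200%/10⌋ = $6,928; SL = ⌊$27,840/6⌋ = $4,640 → take DB $6,928. Book value $27,712.
Year 6: DB = ⌊$27,712 × 200%/10⌋ = $5,542; SL = ⌊$20,912/5⌋ = $4,182 → take DB $5,542. Book value $22,170.
Year 7: DB = ⌊$22,170 × 200%/10⌋ = $4,434; SL = ⌊$15,370/4⌋ = $3,842 → take DB $4,434. Book value $17,736.
Year 8: DB = ⌊$17,736 × 200%/10⌋ = $3,547; SL = ⌊$10,936/3⌋ = $3,645 → take SL $3,645. Book value $14,091.
Year 9: DB = ⌊$14,091 × 200%/10⌋ = $2,818; SL = ⌊$7,291/2⌋ = $3,645 → take SL $3,645. Book value $10,446.
Year 10 (final): $10,446 − $6,800 = $3,646. Book value $6,800.

$16,913; $13,531; $10,825; $8,660; $6,928; $5,542; $4,434; $3,645; $3,645; $3,646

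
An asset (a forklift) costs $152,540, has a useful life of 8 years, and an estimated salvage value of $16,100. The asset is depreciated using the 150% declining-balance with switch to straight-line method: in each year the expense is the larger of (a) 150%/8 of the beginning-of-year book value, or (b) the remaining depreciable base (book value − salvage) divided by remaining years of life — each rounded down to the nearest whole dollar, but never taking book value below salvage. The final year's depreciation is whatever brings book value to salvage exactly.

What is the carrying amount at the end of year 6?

Depreciable base = $152,540 − $16,100 = $136,440.
Year 1: DB = ⌊$152,540 × 150%/8⌋ = $28,601; SL = ⌊$136,440/8⌋ = $17,055 → take DB $28,601. Book value $123,939.
Year 2: DB = ⌊$123,939 × 150%/8⌋ = $23,238; SL = ⌊$107,839/7⌋ = $15,405 → take DB $23,238. Book value $100,701.
Year 3: DB = ⌊$100,701 × 150%/8⌋ = $18,881; SL = ⌊$84,601/6⌋ = $14,100 → take DB $18,881. Book value $81,820.
Year 4: DB = ⌊$81,820 × 150%/8⌋ = $15,341; SL = ⌊$65,720/5⌋ = $13,144 → take DB $15,341. Book value $66,479.
Year 5: DB = ⌊$66,479 × 150%/8⌋ = $12,464; SL = ⌊$50,379/4⌋ = $12,594 → take SL $12,594. Book value $53,885.
Year 6: DB = ⌊$53,885 × 150%/8⌋ = $10,103; SL = ⌊$37,785/3⌋ = $12,595 → take SL $12,595. Book value $41,290.

$41,290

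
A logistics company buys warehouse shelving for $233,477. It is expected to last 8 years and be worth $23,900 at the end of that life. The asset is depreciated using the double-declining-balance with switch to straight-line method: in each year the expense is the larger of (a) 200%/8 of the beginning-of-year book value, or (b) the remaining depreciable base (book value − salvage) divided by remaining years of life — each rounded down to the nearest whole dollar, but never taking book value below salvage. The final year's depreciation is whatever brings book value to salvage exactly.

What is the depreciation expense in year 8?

$7,267

Depreciable base = $233,477 − $23,900 = $209,577.
Year 1: DB = ⌊$233,477 × 200%/8⌋ = $58,369; SL = ⌊$209,577/8⌋ = $26,197 → take DB $58,369. Book value $175,108.
Year 2: DB = ⌊$175,108 × 200%/8⌋ = $43,777; SL = ⌊$151,208/7⌋ = $21,601 → take DB $43,777. Book value $131,331.
Year 3: DB = ⌊$131,331 × 200%/8⌋ = $32,832; SL = ⌊$107,431/6⌋ = $17,905 → take DB $32,832. Book value $98,499.
Year 4: DB = ⌊$98,499 × 200%/8⌋ = $24,624; SL = ⌊$74,599/5⌋ = $14,919 → take DB $24,624. Book value $73,875.
Year 5: DB = ⌊$73,875 × 200%/8⌋ = $18,468; SL = ⌊$49,975/4⌋ = $12,493 → take DB $18,468. Book value $55,407.
Year 6: DB = ⌊$55,407 × 200%/8⌋ = $13,851; SL = ⌊$31,507/3⌋ = $10,502 → take DB $13,851. Book value $41,556.
Year 7: DB = ⌊$41,556 × 200%/8⌋ = $10,389; SL = ⌊$17,656/2⌋ = $8,828 → take DB $10,389. Book value $31,167.
Year 8 (final): $31,167 − $23,900 = $7,267. Book value $23,900.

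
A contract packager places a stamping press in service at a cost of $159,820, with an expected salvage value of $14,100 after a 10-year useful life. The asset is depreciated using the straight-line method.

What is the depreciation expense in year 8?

$14,572

Depreciable base = $159,820 − $14,100 = $145,720.
Annual expense = $145,720 / 10 = $14,572.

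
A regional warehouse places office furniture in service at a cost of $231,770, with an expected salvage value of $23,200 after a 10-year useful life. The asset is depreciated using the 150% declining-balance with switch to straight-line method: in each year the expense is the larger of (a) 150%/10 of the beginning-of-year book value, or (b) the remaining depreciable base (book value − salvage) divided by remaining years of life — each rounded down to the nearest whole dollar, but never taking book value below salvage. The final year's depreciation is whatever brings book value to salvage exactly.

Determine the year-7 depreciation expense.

$15,928

Depreciable base = $231,770 − $23,200 = $208,570.
Year 1: DB = ⌊$231,770 × 150%/10⌋ = $34,765; SL = ⌊$208,570/10⌋ = $20,857 → take DB $34,765. Book value $197,005.
Year 2: DB = ⌊$197,005 × 150%/10⌋ = $29,550; SL = ⌊$173,805/9⌋ = $19,311 → take DB $29,550. Book value $167,455.
Year 3: DB = ⌊$167,455 × 150%/10⌋ = $25,118; SL = ⌊$144,255/8⌋ = $18,031 → take DB $25,118. Book value $142,337.
Year 4: DB = ⌊$142,337 × 150%/10⌋ = $21,350; SL = ⌊$119,137/7⌋ = $17,019 → take DB $21,350. Book value $120,987.
Year 5: DB = ⌊$120,987 × 150%/10⌋ = $18,148; SL = ⌊$97,787/6⌋ = $16,297 → take DB $18,148. Book value $102,839.
Year 6: DB = ⌊$102,839 × 150%/10⌋ = $15,425; SL = ⌊$79,639/5⌋ = $15,927 → take SL $15,927. Book value $86,912.
Year 7: DB = ⌊$86,912 × 150%/10⌋ = $13,036; SL = ⌊$63,712/4⌋ = $15,928 → take SL $15,928. Book value $70,984.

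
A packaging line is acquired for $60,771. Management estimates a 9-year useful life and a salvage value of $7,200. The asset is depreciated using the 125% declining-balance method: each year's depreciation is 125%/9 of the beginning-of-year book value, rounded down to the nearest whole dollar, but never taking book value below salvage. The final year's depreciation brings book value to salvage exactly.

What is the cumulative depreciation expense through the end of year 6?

Depreciable base = $60,771 − $7,200 = $53,571.
Year 1: ⌊$60,771 × 125%/9⌋ = $8,440. Book value $52,331.
Year 2: ⌊$52,331 × 125%/9⌋ = $7,268. Book value $45,063.
Year 3: ⌊$45,063 × 125%/9⌋ = $6,258. Book value $38,805.
Year 4: ⌊$38,805 × 125%/9⌋ = $5,389. Book value $33,416.
Year 5: ⌊$33,416 × 125%/9⌋ = $4,641. Book value $28,775.
Year 6: ⌊$28,775 × 125%/9⌋ = $3,996. Book value $24,779.
Accumulated through year 6 = $60,771 − $24,779 = $35,992.

$35,992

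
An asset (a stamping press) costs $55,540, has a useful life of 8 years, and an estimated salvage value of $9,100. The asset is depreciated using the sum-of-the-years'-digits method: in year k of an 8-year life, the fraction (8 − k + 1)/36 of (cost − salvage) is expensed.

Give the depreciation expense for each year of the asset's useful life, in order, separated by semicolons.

$10,320; $9,030; $7,740; $6,450; $5,160; $3,870; $2,580; $1,290

Depreciable base = $55,540 − $9,100 = $46,440.
Sum of the years' digits = 8+7+6+5+4+3+2+1 = 36.
Year 1: $46,440 × 8/36 = $10,320. Book value $45,220.
Year 2: $46,440 × 7/36 = $9,030. Book value $36,190.
Year 3: $46,440 × 6/36 = $7,740. Book value $28,450.
Year 4: $46,440 × 5/36 = $6,450. Book value $22,000.
Year 5: $46,440 × 4/36 = $5,160. Book value $16,840.
Year 6: $46,440 × 3/36 = $3,870. Book value $12,970.
Year 7: $46,440 × 2/36 = $2,580. Book value $10,390.
Year 8: $46,440 × 1/36 = $1,290. Book value $9,100.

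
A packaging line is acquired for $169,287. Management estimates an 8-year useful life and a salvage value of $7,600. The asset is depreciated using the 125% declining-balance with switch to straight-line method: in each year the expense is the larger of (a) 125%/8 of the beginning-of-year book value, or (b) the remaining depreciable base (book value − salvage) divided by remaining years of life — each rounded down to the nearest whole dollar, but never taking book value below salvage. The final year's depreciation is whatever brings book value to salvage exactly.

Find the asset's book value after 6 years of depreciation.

$45,236

Depreciable base = $169,287 − $7,600 = $161,687.
Year 1: DB = ⌊$169,287 × 125%/8⌋ = $26,451; SL = ⌊$161,687/8⌋ = $20,210 → take DB $26,451. Book value $142,836.
Year 2: DB = ⌊$142,836 × 125%/8⌋ = $22,318; SL = ⌊$135,236/7⌋ = $19,319 → take DB $22,318. Book value $120,518.
Year 3: DB = ⌊$120,518 × 125%/8⌋ = $18,830; SL = ⌊$112,918/6⌋ = $18,819 → take DB $18,830. Book value $101,688.
Year 4: DB = ⌊$101,688 × 125%/8⌋ = $15,888; SL = ⌊$94,088/5⌋ = $18,817 → take SL $18,817. Book value $82,871.
Year 5: DB = ⌊$82,871 × 125%/8⌋ = $12,948; SL = ⌊$75,271/4⌋ = $18,817 → take SL $18,817. Book value $64,054.
Year 6: DB = ⌊$64,054 × 125%/8⌋ = $10,008; SL = ⌊$56,454/3⌋ = $18,818 → take SL $18,818. Book value $45,236.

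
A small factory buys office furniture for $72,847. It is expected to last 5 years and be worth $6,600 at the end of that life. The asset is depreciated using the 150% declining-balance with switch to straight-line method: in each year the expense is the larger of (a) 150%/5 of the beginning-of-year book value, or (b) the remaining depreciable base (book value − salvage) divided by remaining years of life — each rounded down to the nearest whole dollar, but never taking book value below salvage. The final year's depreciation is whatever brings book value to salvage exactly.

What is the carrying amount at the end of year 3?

Depreciable base = $72,847 − $6,600 = $66,247.
Year 1: DB = ⌊$72,847 × 150%/5⌋ = $21,854; SL = ⌊$66,247/5⌋ = $13,249 → take DB $21,854. Book value $50,993.
Year 2: DB = ⌊$50,993 × 150%/5⌋ = $15,297; SL = ⌊$44,393/4⌋ = $11,098 → take DB $15,297. Book value $35,696.
Year 3: DB = ⌊$35,696 × 150%/5⌋ = $10,708; SL = ⌊$29,096/3⌋ = $9,698 → take DB $10,708. Book value $24,988.

$24,988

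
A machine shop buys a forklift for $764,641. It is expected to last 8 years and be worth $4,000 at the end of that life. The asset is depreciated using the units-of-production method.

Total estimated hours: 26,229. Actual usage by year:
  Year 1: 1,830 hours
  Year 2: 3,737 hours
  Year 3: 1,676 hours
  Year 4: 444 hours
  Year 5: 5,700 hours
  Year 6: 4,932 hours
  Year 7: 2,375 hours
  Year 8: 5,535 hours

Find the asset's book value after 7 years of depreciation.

Depreciable base = $764,641 − $4,000 = $760,641.
Rate = $760,641 / 26,229 hours = $29 per hour.
Year 1: 1,830 × $29 = $53,070. Book value $711,571.
Year 2: 3,737 × $29 = $108,373. Book value $603,198.
Year 3: 1,676 × $29 = $48,604. Book value $554,594.
Year 4: 444 × $29 = $12,876. Book value $541,718.
Year 5: 5,700 × $29 = $165,300. Book value $376,418.
Year 6: 4,932 × $29 = $143,028. Book value $233,390.
Year 7: 2,375 × $29 = $68,875. Book value $164,515.

$164,515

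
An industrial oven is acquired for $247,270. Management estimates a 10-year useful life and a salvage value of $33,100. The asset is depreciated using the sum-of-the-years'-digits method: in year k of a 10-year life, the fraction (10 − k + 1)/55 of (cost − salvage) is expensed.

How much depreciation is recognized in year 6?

Depreciable base = $247,270 − $33,100 = $214,170.
Sum of the years' digits = 10+9+8+7+6+5+4+3+2+1 = 55.
Year 1: $214,170 × 10/55 = $38,940. Book value $208,330.
Year 2: $214,170 × 9/55 = $35,046. Book value $173,284.
Year 3: $214,170 × 8/55 = $31,152. Book value $142,132.
Year 4: $214,170 × 7/55 = $27,258. Book value $114,874.
Year 5: $214,170 × 6/55 = $23,364. Book value $91,510.
Year 6: $214,170 × 5/55 = $19,470. Book value $72,040.

$19,470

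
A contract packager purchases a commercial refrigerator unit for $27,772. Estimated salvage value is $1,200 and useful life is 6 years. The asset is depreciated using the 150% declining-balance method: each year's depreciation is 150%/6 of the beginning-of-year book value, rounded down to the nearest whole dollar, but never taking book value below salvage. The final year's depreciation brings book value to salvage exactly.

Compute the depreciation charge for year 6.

$5,391

Depreciable base = $27,772 − $1,200 = $26,572.
Year 1: ⌊$27,772 × 150%/6⌋ = $6,943. Book value $20,829.
Year 2: ⌊$20,829 × 150%/6⌋ = $5,207. Book value $15,622.
Year 3: ⌊$15,622 × 150%/6⌋ = $3,905. Book value $11,717.
Year 4: ⌊$11,717 × 150%/6⌋ = $2,929. Book value $8,788.
Year 5: ⌊$8,788 × 150%/6⌋ = $2,197. Book value $6,591.
Year 6 (final): $6,591 − $1,200 = $5,391. Book value $1,200.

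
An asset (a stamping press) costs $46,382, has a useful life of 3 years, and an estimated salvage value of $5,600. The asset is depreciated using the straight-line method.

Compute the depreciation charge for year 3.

Depreciable base = $46,382 − $5,600 = $40,782.
Annual expense = $40,782 / 3 = $13,594.

$13,594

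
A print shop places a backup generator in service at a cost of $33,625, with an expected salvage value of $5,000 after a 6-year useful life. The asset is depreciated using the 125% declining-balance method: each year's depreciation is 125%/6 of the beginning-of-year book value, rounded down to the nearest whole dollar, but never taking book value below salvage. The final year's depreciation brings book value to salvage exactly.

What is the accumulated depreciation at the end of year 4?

$20,416

Depreciable base = $33,625 − $5,000 = $28,625.
Year 1: ⌊$33,625 × 125%/6⌋ = $7,005. Book value $26,620.
Year 2: ⌊$26,620 × 125%/6⌋ = $5,545. Book value $21,075.
Year 3: ⌊$21,075 × 125%/6⌋ = $4,390. Book value $16,685.
Year 4: ⌊$16,685 × 125%/6⌋ = $3,476. Book value $13,209.
Accumulated through year 4 = $33,625 − $13,209 = $20,416.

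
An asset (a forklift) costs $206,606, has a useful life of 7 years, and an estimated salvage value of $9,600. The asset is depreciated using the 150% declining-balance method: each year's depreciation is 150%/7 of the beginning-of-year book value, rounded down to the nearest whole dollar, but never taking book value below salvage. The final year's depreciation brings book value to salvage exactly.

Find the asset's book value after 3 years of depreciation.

$100,218

Depreciable base = $206,606 − $9,600 = $197,006.
Year 1: ⌊$206,606 × 150%/7⌋ = $44,272. Book value $162,334.
Year 2: ⌊$162,334 × 150%/7⌋ = $34,785. Book value $127,549.
Year 3: ⌊$127,549 × 150%/7⌋ = $27,331. Book value $100,218.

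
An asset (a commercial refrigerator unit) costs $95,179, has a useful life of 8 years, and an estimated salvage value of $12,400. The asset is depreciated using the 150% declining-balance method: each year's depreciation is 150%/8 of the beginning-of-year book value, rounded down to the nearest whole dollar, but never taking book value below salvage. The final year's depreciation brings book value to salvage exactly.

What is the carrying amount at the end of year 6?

$27,385

Depreciable base = $95,179 − $12,400 = $82,779.
Year 1: ⌊$95,179 × 150%/8⌋ = $17,846. Book value $77,333.
Year 2: ⌊$77,333 × 150%/8⌋ = $14,499. Book value $62,834.
Year 3: ⌊$62,834 × 150%/8⌋ = $11,781. Book value $51,053.
Year 4: ⌊$51,053 × 150%/8⌋ = $9,572. Book value $41,481.
Year 5: ⌊$41,481 × 150%/8⌋ = $7,777. Book value $33,704.
Year 6: ⌊$33,704 × 150%/8⌋ = $6,319. Book value $27,385.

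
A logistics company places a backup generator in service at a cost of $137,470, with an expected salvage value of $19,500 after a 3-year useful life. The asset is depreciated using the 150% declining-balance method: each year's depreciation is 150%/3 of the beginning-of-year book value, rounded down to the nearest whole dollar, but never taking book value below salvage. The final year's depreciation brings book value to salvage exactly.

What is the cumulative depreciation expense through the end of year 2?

Depreciable base = $137,470 − $19,500 = $117,970.
Year 1: ⌊$137,470 × 150%/3⌋ = $68,735. Book value $68,735.
Year 2: ⌊$68,735 × 150%/3⌋ = $34,367. Book value $34,368.
Accumulated through year 2 = $137,470 − $34,368 = $103,102.

$103,102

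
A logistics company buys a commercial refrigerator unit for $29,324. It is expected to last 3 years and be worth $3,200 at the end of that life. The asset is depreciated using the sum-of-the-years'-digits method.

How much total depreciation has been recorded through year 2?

$21,770

Depreciable base = $29,324 − $3,200 = $26,124.
Sum of the years' digits = 3+2+1 = 6.
Year 1: $26,124 × 3/6 = $13,062. Book value $16,262.
Year 2: $26,124 × 2/6 = $8,708. Book value $7,554.
Accumulated through year 2 = $29,324 − $7,554 = $21,770.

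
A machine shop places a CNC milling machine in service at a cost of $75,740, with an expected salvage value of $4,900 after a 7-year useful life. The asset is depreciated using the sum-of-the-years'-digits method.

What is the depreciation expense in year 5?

$7,590

Depreciable base = $75,740 − $4,900 = $70,840.
Sum of the years' digits = 7+6+5+4+3+2+1 = 28.
Year 1: $70,840 × 7/28 = $17,710. Book value $58,030.
Year 2: $70,840 × 6/28 = $15,180. Book value $42,850.
Year 3: $70,840 × 5/28 = $12,650. Book value $30,200.
Year 4: $70,840 × 4/28 = $10,120. Book value $20,080.
Year 5: $70,840 × 3/28 = $7,590. Book value $12,490.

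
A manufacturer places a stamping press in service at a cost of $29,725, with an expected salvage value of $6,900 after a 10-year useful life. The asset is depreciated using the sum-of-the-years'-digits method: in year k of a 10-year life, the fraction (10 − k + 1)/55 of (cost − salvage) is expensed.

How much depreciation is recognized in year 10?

$415

Depreciable base = $29,725 − $6,900 = $22,825.
Sum of the years' digits = 10+9+8+7+6+5+4+3+2+1 = 55.
Year 1: $22,825 × 10/55 = $4,150. Book value $25,575.
Year 2: $22,825 × 9/55 = $3,735. Book value $21,840.
Year 3: $22,825 × 8/55 = $3,320. Book value $18,520.
Year 4: $22,825 × 7/55 = $2,905. Book value $15,615.
Year 5: $22,825 × 6/55 = $2,490. Book value $13,125.
Year 6: $22,825 × 5/55 = $2,075. Book value $11,050.
Year 7: $22,825 × 4/55 = $1,660. Book value $9,390.
Year 8: $22,825 × 3/55 = $1,245. Book value $8,145.
Year 9: $22,825 × 2/55 = $830. Book value $7,315.
Year 10: $22,825 × 1/55 = $415. Book value $6,900.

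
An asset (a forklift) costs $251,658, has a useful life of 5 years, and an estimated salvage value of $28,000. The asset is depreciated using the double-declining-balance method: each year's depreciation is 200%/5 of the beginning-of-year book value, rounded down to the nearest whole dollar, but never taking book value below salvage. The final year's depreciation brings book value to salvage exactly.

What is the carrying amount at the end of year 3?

Depreciable base = $251,658 − $28,000 = $223,658.
Year 1: ⌊$251,658 × 200%/5⌋ = $100,663. Book value $150,995.
Year 2: ⌊$150,995 × 200%/5⌋ = $60,398. Book value $90,597.
Year 3: ⌊$90,597 × 200%/5⌋ = $36,238. Book value $54,359.

$54,359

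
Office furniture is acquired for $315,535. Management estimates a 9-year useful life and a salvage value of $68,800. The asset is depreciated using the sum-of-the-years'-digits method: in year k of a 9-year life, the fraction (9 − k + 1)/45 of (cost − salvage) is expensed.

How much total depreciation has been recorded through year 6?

$213,837

Depreciable base = $315,535 − $68,800 = $246,735.
Sum of the years' digits = 9+8+7+6+5+4+3+2+1 = 45.
Year 1: $246,735 × 9/45 = $49,347. Book value $266,188.
Year 2: $246,735 × 8/45 = $43,864. Book value $222,324.
Year 3: $246,735 × 7/45 = $38,381. Book value $183,943.
Year 4: $246,735 × 6/45 = $32,898. Book value $151,045.
Year 5: $246,735 × 5/45 = $27,415. Book value $123,630.
Year 6: $246,735 × 4/45 = $21,932. Book value $101,698.
Accumulated through year 6 = $315,535 − $101,698 = $213,837.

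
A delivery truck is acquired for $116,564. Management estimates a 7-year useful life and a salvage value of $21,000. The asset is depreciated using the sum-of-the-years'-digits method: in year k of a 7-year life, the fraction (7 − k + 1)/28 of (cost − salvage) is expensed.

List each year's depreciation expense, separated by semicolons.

$23,891; $20,478; $17,065; $13,652; $10,239; $6,826; $3,413

Depreciable base = $116,564 − $21,000 = $95,564.
Sum of the years' digits = 7+6+5+4+3+2+1 = 28.
Year 1: $95,564 × 7/28 = $23,891. Book value $92,673.
Year 2: $95,564 × 6/28 = $20,478. Book value $72,195.
Year 3: $95,564 × 5/28 = $17,065. Book value $55,130.
Year 4: $95,564 × 4/28 = $13,652. Book value $41,478.
Year 5: $95,564 × 3/28 = $10,239. Book value $31,239.
Year 6: $95,564 × 2/28 = $6,826. Book value $24,413.
Year 7: $95,564 × 1/28 = $3,413. Book value $21,000.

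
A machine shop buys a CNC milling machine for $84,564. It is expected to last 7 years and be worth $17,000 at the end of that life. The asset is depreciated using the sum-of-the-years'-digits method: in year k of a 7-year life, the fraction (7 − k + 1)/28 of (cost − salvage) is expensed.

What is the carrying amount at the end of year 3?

Depreciable base = $84,564 − $17,000 = $67,564.
Sum of the years' digits = 7+6+5+4+3+2+1 = 28.
Year 1: $67,564 × 7/28 = $16,891. Book value $67,673.
Year 2: $67,564 × 6/28 = $14,478. Book value $53,195.
Year 3: $67,564 × 5/28 = $12,065. Book value $41,130.

$41,130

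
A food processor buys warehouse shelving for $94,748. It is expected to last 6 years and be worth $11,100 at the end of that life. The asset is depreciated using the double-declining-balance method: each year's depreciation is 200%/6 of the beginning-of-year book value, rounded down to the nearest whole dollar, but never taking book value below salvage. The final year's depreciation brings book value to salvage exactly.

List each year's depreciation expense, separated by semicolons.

$31,582; $21,055; $14,037; $9,358; $6,238; $1,378

Depreciable base = $94,748 − $11,100 = $83,648.
Year 1: ⌊$94,748 × 200%/6⌋ = $31,582. Book value $63,166.
Year 2: ⌊$63,166 × 200%/6⌋ = $21,055. Book value $42,111.
Year 3: ⌊$42,111 × 200%/6⌋ = $14,037. Book value $28,074.
Year 4: ⌊$28,074 × 200%/6⌋ = $9,358. Book value $18,716.
Year 5: ⌊$18,716 × 200%/6⌋ = $6,238. Book value $12,478.
Year 6 (final): $12,478 − $11,100 = $1,378. Book value $11,100.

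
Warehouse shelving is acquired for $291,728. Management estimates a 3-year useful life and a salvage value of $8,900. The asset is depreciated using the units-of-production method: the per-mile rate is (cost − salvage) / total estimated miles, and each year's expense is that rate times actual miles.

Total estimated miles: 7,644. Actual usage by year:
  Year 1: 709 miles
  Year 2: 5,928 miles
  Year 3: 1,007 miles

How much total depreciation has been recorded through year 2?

Depreciable base = $291,728 − $8,900 = $282,828.
Rate = $282,828 / 7,644 miles = $37 per mile.
Year 1: 709 × $37 = $26,233. Book value $265,495.
Year 2: 5,928 × $37 = $219,336. Book value $46,159.
Accumulated through year 2 = $291,728 − $46,159 = $245,569.

$245,569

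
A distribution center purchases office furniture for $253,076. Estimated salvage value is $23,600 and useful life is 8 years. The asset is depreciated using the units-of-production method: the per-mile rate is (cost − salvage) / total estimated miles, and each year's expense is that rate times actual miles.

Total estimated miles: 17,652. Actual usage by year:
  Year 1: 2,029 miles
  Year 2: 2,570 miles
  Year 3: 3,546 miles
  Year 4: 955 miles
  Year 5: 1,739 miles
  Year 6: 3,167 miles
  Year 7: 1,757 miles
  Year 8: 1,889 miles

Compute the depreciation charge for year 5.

Depreciable base = $253,076 − $23,600 = $229,476.
Rate = $229,476 / 17,652 miles = $13 per mile.
Year 1: 2,029 × $13 = $26,377. Book value $226,699.
Year 2: 2,570 × $13 = $33,410. Book value $193,289.
Year 3: 3,546 × $13 = $46,098. Book value $147,191.
Year 4: 955 × $13 = $12,415. Book value $134,776.
Year 5: 1,739 × $13 = $22,607. Book value $112,169.

$22,607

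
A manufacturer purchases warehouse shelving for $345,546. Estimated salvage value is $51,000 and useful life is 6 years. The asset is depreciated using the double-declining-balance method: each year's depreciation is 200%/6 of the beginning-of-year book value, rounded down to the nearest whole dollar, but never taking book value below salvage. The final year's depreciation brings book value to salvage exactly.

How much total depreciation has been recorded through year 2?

Depreciable base = $345,546 − $51,000 = $294,546.
Year 1: ⌊$345,546 × 200%/6⌋ = $115,182. Book value $230,364.
Year 2: ⌊$230,364 × 200%/6⌋ = $76,788. Book value $153,576.
Accumulated through year 2 = $345,546 − $153,576 = $191,970.

$191,970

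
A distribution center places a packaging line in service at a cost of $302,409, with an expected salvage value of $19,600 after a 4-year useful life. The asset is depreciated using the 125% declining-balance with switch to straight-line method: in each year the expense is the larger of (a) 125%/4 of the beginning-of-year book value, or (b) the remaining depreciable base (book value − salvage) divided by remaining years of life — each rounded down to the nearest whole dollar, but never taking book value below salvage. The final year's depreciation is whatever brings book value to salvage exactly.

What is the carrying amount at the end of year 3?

Depreciable base = $302,409 − $19,600 = $282,809.
Year 1: DB = ⌊$302,409 × 125%/4⌋ = $94,502; SL = ⌊$282,809/4⌋ = $70,702 → take DB $94,502. Book value $207,907.
Year 2: DB = ⌊$207,907 × 125%/4⌋ = $64,970; SL = ⌊$188,307/3⌋ = $62,769 → take DB $64,970. Book value $142,937.
Year 3: DB = ⌊$142,937 × 125%/4⌋ = $44,667; SL = ⌊$123,337/2⌋ = $61,668 → take SL $61,668. Book value $81,269.

$81,269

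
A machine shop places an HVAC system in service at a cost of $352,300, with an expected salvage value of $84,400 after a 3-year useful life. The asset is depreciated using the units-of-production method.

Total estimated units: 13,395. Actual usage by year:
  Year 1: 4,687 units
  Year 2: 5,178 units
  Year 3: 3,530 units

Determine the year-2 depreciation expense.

Depreciable base = $352,300 − $84,400 = $267,900.
Rate = $267,900 / 13,395 units = $20 per unit.
Year 1: 4,687 × $20 = $93,740. Book value $258,560.
Year 2: 5,178 × $20 = $103,560. Book value $155,000.

$103,560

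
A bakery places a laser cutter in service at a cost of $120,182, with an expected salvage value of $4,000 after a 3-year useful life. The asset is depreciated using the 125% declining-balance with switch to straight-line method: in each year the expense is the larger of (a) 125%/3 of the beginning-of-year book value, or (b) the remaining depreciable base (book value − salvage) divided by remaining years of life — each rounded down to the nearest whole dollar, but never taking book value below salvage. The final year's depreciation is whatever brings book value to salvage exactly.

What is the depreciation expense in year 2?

$33,053

Depreciable base = $120,182 − $4,000 = $116,182.
Year 1: DB = ⌊$120,182 × 125%/3⌋ = $50,075; SL = ⌊$116,182/3⌋ = $38,727 → take DB $50,075. Book value $70,107.
Year 2: DB = ⌊$70,107 × 125%/3⌋ = $29,211; SL = ⌊$66,107/2⌋ = $33,053 → take SL $33,053. Book value $37,054.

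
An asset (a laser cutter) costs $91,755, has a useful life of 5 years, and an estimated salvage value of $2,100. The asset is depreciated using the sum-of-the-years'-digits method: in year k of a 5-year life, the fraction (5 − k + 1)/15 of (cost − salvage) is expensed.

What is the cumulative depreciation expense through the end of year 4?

Depreciable base = $91,755 − $2,100 = $89,655.
Sum of the years' digits = 5+4+3+2+1 = 15.
Year 1: $89,655 × 5/15 = $29,885. Book value $61,870.
Year 2: $89,655 × 4/15 = $23,908. Book value $37,962.
Year 3: $89,655 × 3/15 = $17,931. Book value $20,031.
Year 4: $89,655 × 2/15 = $11,954. Book value $8,077.
Accumulated through year 4 = $91,755 − $8,077 = $83,678.

$83,678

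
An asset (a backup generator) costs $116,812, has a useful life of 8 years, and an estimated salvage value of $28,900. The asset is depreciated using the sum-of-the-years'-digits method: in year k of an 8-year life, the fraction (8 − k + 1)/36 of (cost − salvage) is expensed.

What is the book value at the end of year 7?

Depreciable base = $116,812 − $28,900 = $87,912.
Sum of the years' digits = 8+7+6+5+4+3+2+1 = 36.
Year 1: $87,912 × 8/36 = $19,536. Book value $97,276.
Year 2: $87,912 × 7/36 = $17,094. Book value $80,182.
Year 3: $87,912 × 6/36 = $14,652. Book value $65,530.
Year 4: $87,912 × 5/36 = $12,210. Book value $53,320.
Year 5: $87,912 × 4/36 = $9,768. Book value $43,552.
Year 6: $87,912 × 3/36 = $7,326. Book value $36,226.
Year 7: $87,912 × 2/36 = $4,884. Book value $31,342.

$31,342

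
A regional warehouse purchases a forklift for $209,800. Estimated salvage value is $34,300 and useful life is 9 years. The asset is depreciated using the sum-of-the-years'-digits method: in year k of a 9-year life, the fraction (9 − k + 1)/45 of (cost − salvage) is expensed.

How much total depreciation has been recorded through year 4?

$117,000

Depreciable base = $209,800 − $34,300 = $175,500.
Sum of the years' digits = 9+8+7+6+5+4+3+2+1 = 45.
Year 1: $175,500 × 9/45 = $35,100. Book value $174,700.
Year 2: $175,500 × 8/45 = $31,200. Book value $143,500.
Year 3: $175,500 × 7/45 = $27,300. Book value $116,200.
Year 4: $175,500 × 6/45 = $23,400. Book value $92,800.
Accumulated through year 4 = $209,800 − $92,800 = $117,000.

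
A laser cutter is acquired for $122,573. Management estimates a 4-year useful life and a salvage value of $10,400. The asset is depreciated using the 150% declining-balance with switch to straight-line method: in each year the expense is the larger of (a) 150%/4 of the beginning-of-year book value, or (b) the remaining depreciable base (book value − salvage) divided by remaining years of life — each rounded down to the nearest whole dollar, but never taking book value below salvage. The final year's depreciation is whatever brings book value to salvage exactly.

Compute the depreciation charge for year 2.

Depreciable base = $122,573 − $10,400 = $112,173.
Year 1: DB = ⌊$122,573 × 150%/4⌋ = $45,964; SL = ⌊$112,173/4⌋ = $28,043 → take DB $45,964. Book value $76,609.
Year 2: DB = ⌊$76,609 × 150%/4⌋ = $28,728; SL = ⌊$66,209/3⌋ = $22,069 → take DB $28,728. Book value $47,881.

$28,728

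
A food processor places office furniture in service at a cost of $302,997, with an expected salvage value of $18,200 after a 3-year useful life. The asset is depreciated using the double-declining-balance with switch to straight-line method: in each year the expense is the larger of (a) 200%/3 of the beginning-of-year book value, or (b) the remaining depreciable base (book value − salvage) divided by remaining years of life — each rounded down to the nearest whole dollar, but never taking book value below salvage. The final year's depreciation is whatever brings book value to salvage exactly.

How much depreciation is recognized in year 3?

Depreciable base = $302,997 − $18,200 = $284,797.
Year 1: DB = ⌊$302,997 × 200%/3⌋ = $201,998; SL = ⌊$284,797/3⌋ = $94,932 → take DB $201,998. Book value $100,999.
Year 2: DB = ⌊$100,999 × 200%/3⌋ = $67,332; SL = ⌊$82,799/2⌋ = $41,399 → take DB $67,332. Book value $33,667.
Year 3 (final): $33,667 − $18,200 = $15,467. Book value $18,200.

$15,467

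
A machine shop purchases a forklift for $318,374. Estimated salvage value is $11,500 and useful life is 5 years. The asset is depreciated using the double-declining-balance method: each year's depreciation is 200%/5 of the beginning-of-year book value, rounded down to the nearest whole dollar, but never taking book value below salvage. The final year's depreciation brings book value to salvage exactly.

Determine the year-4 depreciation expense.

Depreciable base = $318,374 − $11,500 = $306,874.
Year 1: ⌊$318,374 × 200%/5⌋ = $127,349. Book value $191,025.
Year 2: ⌊$191,025 × 200%/5⌋ = $76,410. Book value $114,615.
Year 3: ⌊$114,615 × 200%/5⌋ = $45,846. Book value $68,769.
Year 4: ⌊$68,769 × 200%/5⌋ = $27,507. Book value $41,262.

$27,507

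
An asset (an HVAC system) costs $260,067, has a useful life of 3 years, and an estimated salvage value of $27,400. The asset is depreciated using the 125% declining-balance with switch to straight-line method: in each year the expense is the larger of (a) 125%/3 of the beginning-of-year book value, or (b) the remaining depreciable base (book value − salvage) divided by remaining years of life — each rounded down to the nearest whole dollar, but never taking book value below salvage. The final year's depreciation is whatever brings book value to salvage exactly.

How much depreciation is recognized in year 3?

$61,096

Depreciable base = $260,067 − $27,400 = $232,667.
Year 1: DB = ⌊$260,067 × 125%/3⌋ = $108,361; SL = ⌊$232,667/3⌋ = $77,555 → take DB $108,361. Book value $151,706.
Year 2: DB = ⌊$151,706 × 125%/3⌋ = $63,210; SL = ⌊$124,306/2⌋ = $62,153 → take DB $63,210. Book value $88,496.
Year 3 (final): $88,496 − $27,400 = $61,096. Book value $27,400.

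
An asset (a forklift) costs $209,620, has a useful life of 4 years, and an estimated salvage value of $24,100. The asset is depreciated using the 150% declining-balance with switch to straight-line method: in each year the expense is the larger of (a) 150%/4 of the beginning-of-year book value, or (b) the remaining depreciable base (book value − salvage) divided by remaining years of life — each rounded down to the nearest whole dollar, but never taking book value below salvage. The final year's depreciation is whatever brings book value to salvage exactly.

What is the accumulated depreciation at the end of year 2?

$127,736

Depreciable base = $209,620 − $24,100 = $185,520.
Year 1: DB = ⌊$209,620 × 150%/4⌋ = $78,607; SL = ⌊$185,520/4⌋ = $46,380 → take DB $78,607. Book value $131,013.
Year 2: DB = ⌊$131,013 × 150%/4⌋ = $49,129; SL = ⌊$106,913/3⌋ = $35,637 → take DB $49,129. Book value $81,884.
Accumulated through year 2 = $209,620 − $81,884 = $127,736.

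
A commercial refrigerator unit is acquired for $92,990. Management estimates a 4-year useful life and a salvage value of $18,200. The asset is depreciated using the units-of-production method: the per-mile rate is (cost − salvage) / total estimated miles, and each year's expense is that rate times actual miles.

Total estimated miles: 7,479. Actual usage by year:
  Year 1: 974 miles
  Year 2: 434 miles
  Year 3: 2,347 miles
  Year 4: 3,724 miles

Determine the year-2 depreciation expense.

Depreciable base = $92,990 − $18,200 = $74,790.
Rate = $74,790 / 7,479 miles = $10 per mile.
Year 1: 974 × $10 = $9,740. Book value $83,250.
Year 2: 434 × $10 = $4,340. Book value $78,910.

$4,340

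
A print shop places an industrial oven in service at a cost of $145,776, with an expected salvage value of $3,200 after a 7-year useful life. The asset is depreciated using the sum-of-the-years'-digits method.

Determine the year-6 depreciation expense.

Depreciable base = $145,776 − $3,200 = $142,576.
Sum of the years' digits = 7+6+5+4+3+2+1 = 28.
Year 1: $142,576 × 7/28 = $35,644. Book value $110,132.
Year 2: $142,576 × 6/28 = $30,552. Book value $79,580.
Year 3: $142,576 × 5/28 = $25,460. Book value $54,120.
Year 4: $142,576 × 4/28 = $20,368. Book value $33,752.
Year 5: $142,576 × 3/28 = $15,276. Book value $18,476.
Year 6: $142,576 × 2/28 = $10,184. Book value $8,292.

$10,184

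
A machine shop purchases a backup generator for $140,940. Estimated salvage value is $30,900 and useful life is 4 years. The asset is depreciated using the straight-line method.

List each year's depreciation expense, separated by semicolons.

$27,510; $27,510; $27,510; $27,510

Depreciable base = $140,940 − $30,900 = $110,040.
Annual expense = $110,040 / 4 = $27,510.
End of year 1: book value $113,430.
End of year 2: book value $85,920.
End of year 3: book value $58,410.
End of year 4: book value $30,900.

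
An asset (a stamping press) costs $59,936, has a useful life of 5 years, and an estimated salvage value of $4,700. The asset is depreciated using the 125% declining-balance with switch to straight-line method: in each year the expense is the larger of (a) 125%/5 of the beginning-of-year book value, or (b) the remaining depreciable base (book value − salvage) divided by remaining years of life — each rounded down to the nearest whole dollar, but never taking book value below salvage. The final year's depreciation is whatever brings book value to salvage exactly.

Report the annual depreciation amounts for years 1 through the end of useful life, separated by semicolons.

Depreciable base = $59,936 − $4,700 = $55,236.
Year 1: DB = ⌊$59,936 × 125%/5⌋ = $14,984; SL = ⌊$55,236/5⌋ = $11,047 → take DB $14,984. Book value $44,952.
Year 2: DB = ⌊$44,952 × 125%/5⌋ = $11,238; SL = ⌊$40,252/4⌋ = $10,063 → take DB $11,238. Book value $33,714.
Year 3: DB = ⌊$33,714 × 125%/5⌋ = $8,428; SL = ⌊$29,014/3⌋ = $9,671 → take SL $9,671. Book value $24,043.
Year 4: DB = ⌊$24,043 × 125%/5⌋ = $6,010; SL = ⌊$19,343/2⌋ = $9,671 → take SL $9,671. Book value $14,372.
Year 5 (final): $14,372 − $4,700 = $9,672. Book value $4,700.

$14,984; $11,238; $9,671; $9,671; $9,672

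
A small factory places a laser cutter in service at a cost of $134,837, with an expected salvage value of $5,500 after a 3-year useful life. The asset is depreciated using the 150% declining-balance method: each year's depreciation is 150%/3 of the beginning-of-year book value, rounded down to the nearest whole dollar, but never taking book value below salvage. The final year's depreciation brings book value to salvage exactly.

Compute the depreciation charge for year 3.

Depreciable base = $134,837 − $5,500 = $129,337.
Year 1: ⌊$134,837 × 150%/3⌋ = $67,418. Book value $67,419.
Year 2: ⌊$67,419 × 150%/3⌋ = $33,709. Book value $33,710.
Year 3 (final): $33,710 − $5,500 = $28,210. Book value $5,500.

$28,210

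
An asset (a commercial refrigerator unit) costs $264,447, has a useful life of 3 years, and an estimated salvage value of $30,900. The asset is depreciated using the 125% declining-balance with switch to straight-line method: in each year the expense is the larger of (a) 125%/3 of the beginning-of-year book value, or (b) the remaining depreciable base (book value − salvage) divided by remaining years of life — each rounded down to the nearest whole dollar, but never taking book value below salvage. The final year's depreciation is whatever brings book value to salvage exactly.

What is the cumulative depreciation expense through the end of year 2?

Depreciable base = $264,447 − $30,900 = $233,547.
Year 1: DB = ⌊$264,447 × 125%/3⌋ = $110,186; SL = ⌊$233,547/3⌋ = $77,849 → take DB $110,186. Book value $154,261.
Year 2: DB = ⌊$154,261 × 125%/3⌋ = $64,275; SL = ⌊$123,361/2⌋ = $61,680 → take DB $64,275. Book value $89,986.
Accumulated through year 2 = $264,447 − $89,986 = $174,461.

$174,461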